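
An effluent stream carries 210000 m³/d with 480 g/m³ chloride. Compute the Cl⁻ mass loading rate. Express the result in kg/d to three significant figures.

101000 kg/d

210000 m³/d = 2.431 m³/s.
Mass flux = Q·C = 2.431 m³/s × 480 g/m³ = 1167 g/s.
= 1167 g/s × 86.4 = 1.008e+05 kg/d.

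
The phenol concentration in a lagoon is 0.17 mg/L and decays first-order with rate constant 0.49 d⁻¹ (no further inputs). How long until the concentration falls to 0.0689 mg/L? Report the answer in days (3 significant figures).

1.84 d

t = ln(C₀/C)/k = ln(0.17/0.0689)/0.49 = 0.9031/0.49 = 1.843 d.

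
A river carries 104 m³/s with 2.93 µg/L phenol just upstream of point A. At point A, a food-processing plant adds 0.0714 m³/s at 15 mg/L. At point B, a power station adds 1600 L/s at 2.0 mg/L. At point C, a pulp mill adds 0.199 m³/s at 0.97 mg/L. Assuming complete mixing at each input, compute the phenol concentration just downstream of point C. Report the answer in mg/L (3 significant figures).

0.0450 mg/L

2.93 µg/L = 0.00293 mg/L.
After input A: C = (104·0.00293 + 0.0714·15) / 104.1 = 0.01322 mg/L.
1600 L/s = 1.6 m³/s.
After input B: C = (104.1·0.01322 + 1.6·2) / 105.7 = 0.0433 mg/L.
After input C: C = (105.7·0.0433 + 0.199·0.97) / 105.9 = 0.04504 mg/L.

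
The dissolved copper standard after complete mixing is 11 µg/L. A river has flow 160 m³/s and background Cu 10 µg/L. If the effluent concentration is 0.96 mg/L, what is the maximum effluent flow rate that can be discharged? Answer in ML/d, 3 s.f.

14.6 ML/d

10 µg/L = 0.01 mg/L.
11 µg/L = 0.011 mg/L.
Mass balance at complete mixing: C_std·(Q_w + Q_r) = Q_w·C_e + Q_r·C_b.
Rearranging, Q_w = Q_r·(C_std − C_b)/(C_e − C_std) = 160·(0.011 − 0.01) / (0.96 − 0.011) = 0.1686 m³/s.
= 14.57 ML/d.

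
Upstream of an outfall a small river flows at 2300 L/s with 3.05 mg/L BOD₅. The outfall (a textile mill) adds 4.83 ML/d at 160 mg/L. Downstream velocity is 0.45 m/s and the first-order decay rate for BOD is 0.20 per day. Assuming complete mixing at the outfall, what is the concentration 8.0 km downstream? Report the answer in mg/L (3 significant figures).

6.50 mg/L

4.83 ML/d = 0.0559 m³/s.
2300 L/s = 2.3 m³/s.
After complete mixing, C₀ = (0.0559·160 + 2.3·3.05) / 2.356 = 6.774 mg/L.
Travel time t = 8000 m / 0.45 m/s = 1.778e+04 s = 0.2058 d.
C = 6.774·exp(−0.20·0.2058) = 6.774·0.9597 = 6.501 mg/L.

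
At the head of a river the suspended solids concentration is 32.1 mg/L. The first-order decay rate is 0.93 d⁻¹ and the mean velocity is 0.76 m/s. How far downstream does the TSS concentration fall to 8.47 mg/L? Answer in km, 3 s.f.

94.1 km

From C = C₀·e^(−kt), t = ln(C₀/C)/k = ln(32.1/8.47)/0.93 = 1.332/0.93 = 1.433 d.
Distance = v·t = 0.76 m/s × 1.238e+05 s = 9.407e+04 m = 94.07 km.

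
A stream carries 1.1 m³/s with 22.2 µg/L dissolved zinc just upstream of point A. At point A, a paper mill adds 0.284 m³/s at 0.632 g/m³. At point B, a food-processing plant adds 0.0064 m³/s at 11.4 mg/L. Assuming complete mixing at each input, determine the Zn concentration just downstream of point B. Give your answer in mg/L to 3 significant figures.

0.199 mg/L

22.2 µg/L = 0.0222 mg/L.
After input A: C = (1.1·0.0222 + 0.284·0.632) / 1.384 = 0.1473 mg/L.
After input B: C = (1.384·0.1473 + 0.0064·11.4) / 1.39 = 0.1991 mg/L.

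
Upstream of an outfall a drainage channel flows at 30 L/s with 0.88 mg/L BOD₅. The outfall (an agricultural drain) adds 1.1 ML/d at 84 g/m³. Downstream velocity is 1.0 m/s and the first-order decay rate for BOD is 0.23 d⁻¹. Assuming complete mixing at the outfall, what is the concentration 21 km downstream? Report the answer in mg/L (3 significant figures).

24.3 mg/L

1.1 ML/d = 0.01273 m³/s.
30 L/s = 0.03 m³/s.
After complete mixing, C₀ = (0.01273·84 + 0.03·0.88) / 0.04273 = 25.64 mg/L.
Travel time t = 2.1e+04 m / 1.0 m/s = 2.1e+04 s = 0.2431 d.
C = 25.64·exp(−0.23·0.2431) = 25.64·0.9456 = 24.25 mg/L.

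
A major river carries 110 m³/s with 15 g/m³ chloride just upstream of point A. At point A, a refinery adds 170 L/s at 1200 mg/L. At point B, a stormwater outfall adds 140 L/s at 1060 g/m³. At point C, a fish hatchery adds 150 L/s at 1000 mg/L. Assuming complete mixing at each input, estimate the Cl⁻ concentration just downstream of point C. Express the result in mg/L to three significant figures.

170 L/s = 0.17 m³/s.
After input A: C = (110·15 + 0.17·1200) / 110.2 = 16.83 mg/L.
140 L/s = 0.14 m³/s.
After input B: C = (110.2·16.83 + 0.14·1060) / 110.3 = 18.15 mg/L.
150 L/s = 0.15 m³/s.
After input C: C = (110.3·18.15 + 0.15·1000) / 110.5 = 19.49 mg/L.

19.5 mg/L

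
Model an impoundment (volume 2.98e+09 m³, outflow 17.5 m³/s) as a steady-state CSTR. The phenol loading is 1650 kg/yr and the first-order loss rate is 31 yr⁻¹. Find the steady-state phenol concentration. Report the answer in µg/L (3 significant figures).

0.0178 µg/L

Outflow Q = 17.5 m³/s × 3.156e+07 s/yr = 5.523e+08 m³/yr.
Steady-state CSTR mass balance: W = Q·C + k·V·C, so C = W/(Q + kV).
Q + kV = 5.523e+08 + 31·2.98e+09 = 9.293e+10 m³/yr.
C = 1650/9.293e+10 = 1.775e-08 kg/m³ = 1.775e-05 mg/L = 0.01775 µg/L.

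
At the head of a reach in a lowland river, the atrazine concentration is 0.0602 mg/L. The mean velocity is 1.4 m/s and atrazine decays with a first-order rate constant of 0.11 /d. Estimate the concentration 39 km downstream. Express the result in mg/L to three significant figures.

0.0581 mg/L

Travel time t = 39 km / 1.4 m/s = 3.9e+04/1.4 = 2.786e+04 s = 0.3224 d.
First-order decay: C = 0.0602·exp(−0.11·0.3224) = 0.0602·0.9652 = 0.0581 mg/L.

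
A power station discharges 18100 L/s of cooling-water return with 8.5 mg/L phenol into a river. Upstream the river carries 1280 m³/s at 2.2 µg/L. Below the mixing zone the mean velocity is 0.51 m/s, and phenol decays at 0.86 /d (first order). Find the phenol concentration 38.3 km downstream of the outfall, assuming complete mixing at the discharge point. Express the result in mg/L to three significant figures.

0.0572 mg/L

18100 L/s = 18.1 m³/s.
2.2 µg/L = 0.0022 mg/L.
After complete mixing, C₀ = (18.1·8.5 + 1280·0.0022) / 1298 = 0.1207 mg/L.
Travel time t = 3.83e+04 m / 0.51 m/s = 7.51e+04 s = 0.8692 d.
C = 0.1207·exp(−0.86·0.8692) = 0.1207·0.4735 = 0.05715 mg/L.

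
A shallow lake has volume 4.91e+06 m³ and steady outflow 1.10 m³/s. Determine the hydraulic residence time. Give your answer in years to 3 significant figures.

0.141 yr

Q = 1.10 m³/s × 3.156e+07 s/yr = 3.471e+07 m³/yr.
Hydraulic residence time τ = V/Q = 4.91e+06/3.471e+07 = 0.1414 yr.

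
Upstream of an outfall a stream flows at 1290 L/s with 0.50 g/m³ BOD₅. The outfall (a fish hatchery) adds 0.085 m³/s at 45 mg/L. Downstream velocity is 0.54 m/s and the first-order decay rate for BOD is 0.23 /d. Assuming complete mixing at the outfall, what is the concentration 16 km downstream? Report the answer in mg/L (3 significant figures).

1290 L/s = 1.29 m³/s.
After complete mixing, C₀ = (0.085·45 + 1.29·0.5) / 1.375 = 3.251 mg/L.
Travel time t = 1.6e+04 m / 0.54 m/s = 2.963e+04 s = 0.3429 d.
C = 3.251·exp(−0.23·0.3429) = 3.251·0.9242 = 3.004 mg/L.

3.00 mg/L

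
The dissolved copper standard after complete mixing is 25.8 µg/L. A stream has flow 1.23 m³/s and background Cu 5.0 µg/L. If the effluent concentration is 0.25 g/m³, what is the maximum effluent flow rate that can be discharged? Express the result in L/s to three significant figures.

5.0 µg/L = 0.005 mg/L.
25.8 µg/L = 0.0258 mg/L.
Mass balance at complete mixing: C_std·(Q_w + Q_r) = Q_w·C_e + Q_r·C_b.
Rearranging, Q_w = Q_r·(C_std − C_b)/(C_e − C_std) = 1.23·(0.0258 − 0.005) / (0.25 − 0.0258) = 0.1141 m³/s.
= 114.1 L/s.

114 L/s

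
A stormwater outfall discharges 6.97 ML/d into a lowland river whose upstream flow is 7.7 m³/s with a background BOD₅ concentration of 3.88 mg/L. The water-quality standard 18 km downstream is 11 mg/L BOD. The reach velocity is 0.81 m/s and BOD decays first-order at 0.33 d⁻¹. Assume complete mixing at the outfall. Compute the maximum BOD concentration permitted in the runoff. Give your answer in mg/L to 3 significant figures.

785 mg/L

6.97 ML/d = 0.08067 m³/s.
Travel time to the compliance point: t = 1.8e+04/0.81 = 2.222e+04 s = 0.2572 d; decay factor exp(−0.33·0.2572) = 0.9186.
So the concentration just after mixing may be at most 11/0.9186 = 11.97 mg/L.
Mass balance: 11.97·7.781 = 0.08067·Cₑ + 7.7·3.88.
Cₑ = (93.17 − 29.88) / 0.08067 = 784.6 mg/L.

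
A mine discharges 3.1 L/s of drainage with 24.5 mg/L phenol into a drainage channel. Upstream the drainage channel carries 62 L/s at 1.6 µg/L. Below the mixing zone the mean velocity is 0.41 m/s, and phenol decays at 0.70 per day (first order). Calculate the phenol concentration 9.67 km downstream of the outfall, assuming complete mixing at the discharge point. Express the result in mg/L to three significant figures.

3.1 L/s = 0.0031 m³/s.
62 L/s = 0.062 m³/s.
1.6 µg/L = 0.0016 mg/L.
After complete mixing, C₀ = (0.0031·24.5 + 0.062·0.0016) / 0.0651 = 1.168 mg/L.
Travel time t = 9670 m / 0.41 m/s = 2.359e+04 s = 0.273 d.
C = 1.168·exp(−0.70·0.273) = 1.168·0.8261 = 0.965 mg/L.

0.965 mg/L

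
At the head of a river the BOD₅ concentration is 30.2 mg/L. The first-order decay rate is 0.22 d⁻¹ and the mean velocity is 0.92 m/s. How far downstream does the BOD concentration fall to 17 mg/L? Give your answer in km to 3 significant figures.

208 km

From C = C₀·e^(−kt), t = ln(C₀/C)/k = ln(30.2/17)/0.22 = 0.5746/0.22 = 2.612 d.
Distance = v·t = 0.92 m/s × 2.257e+05 s = 2.076e+05 m = 207.6 km.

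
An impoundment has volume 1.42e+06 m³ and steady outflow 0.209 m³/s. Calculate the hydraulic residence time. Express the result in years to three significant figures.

0.215 yr

Q = 0.209 m³/s × 3.156e+07 s/yr = 6.596e+06 m³/yr.
Hydraulic residence time τ = V/Q = 1.42e+06/6.596e+06 = 0.2153 yr.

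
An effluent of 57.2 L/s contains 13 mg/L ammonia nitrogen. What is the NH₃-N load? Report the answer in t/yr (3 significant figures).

57.2 L/s = 0.0572 m³/s.
Mass flux = Q·C = 0.0572 m³/s × 13 g/m³ = 0.7436 g/s.
= 0.7436 g/s × 31.56 = 23.47 t/yr.

23.5 t/yr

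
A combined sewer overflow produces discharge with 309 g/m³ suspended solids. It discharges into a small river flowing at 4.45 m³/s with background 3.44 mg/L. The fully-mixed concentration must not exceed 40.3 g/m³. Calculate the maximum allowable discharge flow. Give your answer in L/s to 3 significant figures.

610 L/s

Mass balance at complete mixing: C_std·(Q_w + Q_r) = Q_w·C_e + Q_r·C_b.
Rearranging, Q_w = Q_r·(C_std − C_b)/(C_e − C_std) = 4.45·(40.3 − 3.44) / (309 − 40.3) = 0.6104 m³/s.
= 610.4 L/s.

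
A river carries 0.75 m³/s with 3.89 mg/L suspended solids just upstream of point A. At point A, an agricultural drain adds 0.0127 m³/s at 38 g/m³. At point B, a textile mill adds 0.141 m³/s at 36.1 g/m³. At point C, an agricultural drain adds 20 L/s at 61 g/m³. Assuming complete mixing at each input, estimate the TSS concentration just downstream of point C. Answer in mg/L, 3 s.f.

After input A: C = (0.75·3.89 + 0.0127·38) / 0.7627 = 4.458 mg/L.
After input B: C = (0.7627·4.458 + 0.141·36.1) / 0.9037 = 9.395 mg/L.
20 L/s = 0.02 m³/s.
After input C: C = (0.9037·9.395 + 0.02·61) / 0.9237 = 10.51 mg/L.

10.5 mg/L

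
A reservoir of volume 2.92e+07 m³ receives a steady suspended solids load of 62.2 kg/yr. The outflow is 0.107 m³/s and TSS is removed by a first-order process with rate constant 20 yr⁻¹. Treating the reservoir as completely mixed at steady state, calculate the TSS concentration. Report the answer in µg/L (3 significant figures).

0.106 µg/L

Outflow Q = 0.107 m³/s × 3.156e+07 s/yr = 3.377e+06 m³/yr.
Steady-state CSTR mass balance: W = Q·C + k·V·C, so C = W/(Q + kV).
Q + kV = 3.377e+06 + 20·2.92e+07 = 5.874e+08 m³/yr.
C = 62.2/5.874e+08 = 1.059e-07 kg/m³ = 0.0001059 mg/L = 0.1059 µg/L.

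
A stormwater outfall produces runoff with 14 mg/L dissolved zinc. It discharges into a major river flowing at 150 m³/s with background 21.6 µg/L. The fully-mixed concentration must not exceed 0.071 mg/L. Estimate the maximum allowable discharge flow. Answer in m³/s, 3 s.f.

0.532 m³/s

21.6 µg/L = 0.0216 mg/L.
Mass balance at complete mixing: C_std·(Q_w + Q_r) = Q_w·C_e + Q_r·C_b.
Rearranging, Q_w = Q_r·(C_std − C_b)/(C_e − C_std) = 150·(0.071 − 0.0216) / (14 − 0.071) = 0.532 m³/s.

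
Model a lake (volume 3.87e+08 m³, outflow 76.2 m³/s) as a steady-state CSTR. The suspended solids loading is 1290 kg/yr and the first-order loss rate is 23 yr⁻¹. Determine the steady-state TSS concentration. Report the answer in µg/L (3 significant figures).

Outflow Q = 76.2 m³/s × 3.156e+07 s/yr = 2.405e+09 m³/yr.
Steady-state CSTR mass balance: W = Q·C + k·V·C, so C = W/(Q + kV).
Q + kV = 2.405e+09 + 23·3.87e+08 = 1.131e+10 m³/yr.
C = 1290/1.131e+10 = 1.141e-07 kg/m³ = 0.0001141 mg/L = 0.1141 µg/L.

0.114 µg/L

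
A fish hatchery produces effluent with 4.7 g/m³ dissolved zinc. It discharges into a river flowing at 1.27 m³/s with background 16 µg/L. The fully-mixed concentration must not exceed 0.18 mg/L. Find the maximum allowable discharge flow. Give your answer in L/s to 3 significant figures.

16 µg/L = 0.016 mg/L.
Mass balance at complete mixing: C_std·(Q_w + Q_r) = Q_w·C_e + Q_r·C_b.
Rearranging, Q_w = Q_r·(C_std − C_b)/(C_e − C_std) = 1.27·(0.18 − 0.016) / (4.7 − 0.18) = 0.04608 m³/s.
= 46.08 L/s.

46.1 L/s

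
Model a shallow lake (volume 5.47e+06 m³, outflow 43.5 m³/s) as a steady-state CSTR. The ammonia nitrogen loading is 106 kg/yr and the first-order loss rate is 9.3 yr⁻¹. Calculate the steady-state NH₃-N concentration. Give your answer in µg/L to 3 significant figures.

0.0745 µg/L

Outflow Q = 43.5 m³/s × 3.156e+07 s/yr = 1.373e+09 m³/yr.
Steady-state CSTR mass balance: W = Q·C + k·V·C, so C = W/(Q + kV).
Q + kV = 1.373e+09 + 9.3·5.47e+06 = 1.424e+09 m³/yr.
C = 106/1.424e+09 = 7.446e-08 kg/m³ = 7.446e-05 mg/L = 0.07446 µg/L.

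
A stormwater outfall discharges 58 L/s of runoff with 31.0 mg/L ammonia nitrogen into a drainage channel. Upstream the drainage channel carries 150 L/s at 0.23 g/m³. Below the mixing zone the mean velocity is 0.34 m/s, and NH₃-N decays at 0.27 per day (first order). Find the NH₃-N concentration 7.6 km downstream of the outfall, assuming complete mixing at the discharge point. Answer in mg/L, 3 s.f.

8.22 mg/L

58 L/s = 0.058 m³/s.
150 L/s = 0.15 m³/s.
After complete mixing, C₀ = (0.058·31 + 0.15·0.23) / 0.208 = 8.81 mg/L.
Travel time t = 7600 m / 0.34 m/s = 2.235e+04 s = 0.2587 d.
C = 8.81·exp(−0.27·0.2587) = 8.81·0.9325 = 8.216 mg/L.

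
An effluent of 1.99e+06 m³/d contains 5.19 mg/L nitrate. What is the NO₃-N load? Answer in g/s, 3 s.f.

1.99e+06 m³/d = 23.03 m³/s.
Mass flux = Q·C = 23.03 m³/s × 5.19 g/m³ = 119.5 g/s.

120 g/s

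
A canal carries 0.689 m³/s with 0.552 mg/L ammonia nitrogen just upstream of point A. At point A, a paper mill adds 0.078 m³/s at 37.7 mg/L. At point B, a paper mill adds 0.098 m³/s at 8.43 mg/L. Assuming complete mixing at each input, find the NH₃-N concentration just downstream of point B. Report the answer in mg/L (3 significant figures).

4.79 mg/L

After input A: C = (0.689·0.552 + 0.078·37.7) / 0.767 = 4.33 mg/L.
After input B: C = (0.767·4.33 + 0.098·8.43) / 0.865 = 4.794 mg/L.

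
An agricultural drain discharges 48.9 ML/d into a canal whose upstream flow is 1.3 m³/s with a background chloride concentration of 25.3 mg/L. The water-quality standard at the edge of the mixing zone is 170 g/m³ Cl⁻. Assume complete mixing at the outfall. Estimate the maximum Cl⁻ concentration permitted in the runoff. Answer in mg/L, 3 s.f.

48.9 ML/d = 0.566 m³/s.
Mass balance: 170·1.866 = 0.566·Cₑ + 1.3·25.3.
Cₑ = (317.2 − 32.89) / 0.566 = 502.4 mg/L.

502 mg/L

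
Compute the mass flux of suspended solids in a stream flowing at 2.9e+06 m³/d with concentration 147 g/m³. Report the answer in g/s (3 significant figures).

4930 g/s

2.9e+06 m³/d = 33.56 m³/s.
Mass flux = Q·C = 33.56 m³/s × 147 g/m³ = 4934 g/s.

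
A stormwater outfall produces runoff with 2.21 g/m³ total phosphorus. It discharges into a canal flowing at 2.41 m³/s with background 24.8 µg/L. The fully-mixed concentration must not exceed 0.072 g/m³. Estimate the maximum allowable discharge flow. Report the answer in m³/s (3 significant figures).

0.0532 m³/s

24.8 µg/L = 0.0248 mg/L.
Mass balance at complete mixing: C_std·(Q_w + Q_r) = Q_w·C_e + Q_r·C_b.
Rearranging, Q_w = Q_r·(C_std − C_b)/(C_e − C_std) = 2.41·(0.072 − 0.0248) / (2.21 − 0.072) = 0.0532 m³/s.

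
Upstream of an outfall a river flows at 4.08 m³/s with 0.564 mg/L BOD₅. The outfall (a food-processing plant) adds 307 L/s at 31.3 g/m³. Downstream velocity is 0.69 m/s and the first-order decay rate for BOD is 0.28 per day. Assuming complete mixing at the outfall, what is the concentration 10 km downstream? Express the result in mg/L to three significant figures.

307 L/s = 0.307 m³/s.
After complete mixing, C₀ = (0.307·31.3 + 4.08·0.564) / 4.387 = 2.715 mg/L.
Travel time t = 1e+04 m / 0.69 m/s = 1.449e+04 s = 0.1677 d.
C = 2.715·exp(−0.28·0.1677) = 2.715·0.9541 = 2.59 mg/L.

2.59 mg/L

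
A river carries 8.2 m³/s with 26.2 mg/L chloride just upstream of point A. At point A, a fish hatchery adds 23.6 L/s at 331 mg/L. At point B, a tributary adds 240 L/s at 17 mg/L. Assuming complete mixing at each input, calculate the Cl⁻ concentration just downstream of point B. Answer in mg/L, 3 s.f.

23.6 L/s = 0.0236 m³/s.
After input A: C = (8.2·26.2 + 0.0236·331) / 8.224 = 27.07 mg/L.
240 L/s = 0.24 m³/s.
After input B: C = (8.224·27.07 + 0.24·17) / 8.464 = 26.79 mg/L.

26.8 mg/L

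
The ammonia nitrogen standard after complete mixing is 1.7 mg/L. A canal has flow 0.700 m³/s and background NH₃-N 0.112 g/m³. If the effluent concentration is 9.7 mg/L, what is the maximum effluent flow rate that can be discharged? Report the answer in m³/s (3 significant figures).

0.139 m³/s

Mass balance at complete mixing: C_std·(Q_w + Q_r) = Q_w·C_e + Q_r·C_b.
Rearranging, Q_w = Q_r·(C_std − C_b)/(C_e − C_std) = 0.700·(1.7 − 0.112) / (9.7 − 1.7) = 0.139 m³/s.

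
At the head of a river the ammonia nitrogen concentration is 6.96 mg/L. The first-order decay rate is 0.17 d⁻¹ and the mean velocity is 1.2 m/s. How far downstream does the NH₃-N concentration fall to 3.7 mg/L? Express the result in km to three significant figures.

385 km

From C = C₀·e^(−kt), t = ln(C₀/C)/k = ln(6.96/3.7)/0.17 = 0.6318/0.17 = 3.717 d.
Distance = v·t = 1.2 m/s × 3.211e+05 s = 3.854e+05 m = 385.4 km.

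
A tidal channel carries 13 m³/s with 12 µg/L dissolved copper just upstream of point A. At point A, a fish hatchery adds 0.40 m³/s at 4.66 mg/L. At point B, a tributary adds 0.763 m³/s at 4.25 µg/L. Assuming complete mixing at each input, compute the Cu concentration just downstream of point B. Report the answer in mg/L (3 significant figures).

12 µg/L = 0.012 mg/L.
After input A: C = (13·0.012 + 0.4·4.66) / 13.4 = 0.1507 mg/L.
4.25 µg/L = 0.00425 mg/L.
After input B: C = (13.4·0.1507 + 0.763·0.00425) / 14.16 = 0.1429 mg/L.

0.143 mg/L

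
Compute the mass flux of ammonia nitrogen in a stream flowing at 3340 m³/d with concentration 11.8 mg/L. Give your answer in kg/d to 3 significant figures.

3340 m³/d = 0.03866 m³/s.
Mass flux = Q·C = 0.03866 m³/s × 11.8 g/m³ = 0.4562 g/s.
= 0.4562 g/s × 86.4 = 39.41 kg/d.

39.4 kg/d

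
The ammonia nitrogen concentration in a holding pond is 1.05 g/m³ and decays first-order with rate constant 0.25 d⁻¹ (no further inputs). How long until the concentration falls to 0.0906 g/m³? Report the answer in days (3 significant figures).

9.80 d

t = ln(C₀/C)/k = ln(1.05/0.0906)/0.25 = 2.45/0.25 = 9.8 d.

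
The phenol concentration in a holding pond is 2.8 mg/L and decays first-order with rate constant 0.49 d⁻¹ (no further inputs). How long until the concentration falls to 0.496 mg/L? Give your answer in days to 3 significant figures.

3.53 d

t = ln(C₀/C)/k = ln(2.8/0.496)/0.49 = 1.731/0.49 = 3.532 d.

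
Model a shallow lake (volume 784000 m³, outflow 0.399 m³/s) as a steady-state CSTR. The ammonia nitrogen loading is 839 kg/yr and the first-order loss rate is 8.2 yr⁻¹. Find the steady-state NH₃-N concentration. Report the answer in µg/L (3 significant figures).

44.1 µg/L

Outflow Q = 0.399 m³/s × 3.156e+07 s/yr = 1.259e+07 m³/yr.
Steady-state CSTR mass balance: W = Q·C + k·V·C, so C = W/(Q + kV).
Q + kV = 1.259e+07 + 8.2·784000 = 1.902e+07 m³/yr.
C = 839/1.902e+07 = 4.411e-05 kg/m³ = 0.04411 mg/L = 44.11 µg/L.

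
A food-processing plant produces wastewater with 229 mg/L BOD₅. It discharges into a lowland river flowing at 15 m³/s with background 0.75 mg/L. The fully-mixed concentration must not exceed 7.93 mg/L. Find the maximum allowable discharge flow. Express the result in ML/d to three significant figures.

42.1 ML/d

Mass balance at complete mixing: C_std·(Q_w + Q_r) = Q_w·C_e + Q_r·C_b.
Rearranging, Q_w = Q_r·(C_std − C_b)/(C_e − C_std) = 15·(7.93 − 0.75) / (229 − 7.93) = 0.4872 m³/s.
= 42.09 ML/d.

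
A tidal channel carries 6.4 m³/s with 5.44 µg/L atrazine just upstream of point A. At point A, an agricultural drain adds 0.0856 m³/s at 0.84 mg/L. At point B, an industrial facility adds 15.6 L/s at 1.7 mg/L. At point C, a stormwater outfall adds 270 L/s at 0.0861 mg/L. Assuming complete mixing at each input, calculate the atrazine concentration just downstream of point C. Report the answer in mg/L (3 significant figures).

0.0231 mg/L

5.44 µg/L = 0.00544 mg/L.
After input A: C = (6.4·0.00544 + 0.0856·0.84) / 6.486 = 0.01645 mg/L.
15.6 L/s = 0.0156 m³/s.
After input B: C = (6.486·0.01645 + 0.0156·1.7) / 6.501 = 0.02049 mg/L.
270 L/s = 0.27 m³/s.
After input C: C = (6.501·0.02049 + 0.27·0.0861) / 6.771 = 0.02311 mg/L.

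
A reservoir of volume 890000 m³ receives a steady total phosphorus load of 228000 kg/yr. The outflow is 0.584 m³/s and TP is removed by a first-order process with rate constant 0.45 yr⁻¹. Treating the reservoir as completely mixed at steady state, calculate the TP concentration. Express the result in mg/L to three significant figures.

12.1 mg/L

Outflow Q = 0.584 m³/s × 3.156e+07 s/yr = 1.843e+07 m³/yr.
Steady-state CSTR mass balance: W = Q·C + k·V·C, so C = W/(Q + kV).
Q + kV = 1.843e+07 + 0.45·890000 = 1.883e+07 m³/yr.
C = 228000/1.883e+07 = 0.01211 kg/m³ = 12.11 mg/L.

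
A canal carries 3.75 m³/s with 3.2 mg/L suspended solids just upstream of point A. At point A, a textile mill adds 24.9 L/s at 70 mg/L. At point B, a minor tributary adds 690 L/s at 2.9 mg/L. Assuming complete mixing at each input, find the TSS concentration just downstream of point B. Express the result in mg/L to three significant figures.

3.53 mg/L

24.9 L/s = 0.0249 m³/s.
After input A: C = (3.75·3.2 + 0.0249·70) / 3.775 = 3.641 mg/L.
690 L/s = 0.69 m³/s.
After input B: C = (3.775·3.641 + 0.69·2.9) / 4.465 = 3.526 mg/L.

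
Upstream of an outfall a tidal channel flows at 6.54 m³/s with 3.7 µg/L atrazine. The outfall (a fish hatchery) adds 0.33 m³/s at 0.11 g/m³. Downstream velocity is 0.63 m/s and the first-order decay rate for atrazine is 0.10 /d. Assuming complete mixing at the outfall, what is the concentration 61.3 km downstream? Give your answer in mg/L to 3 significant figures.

0.00787 mg/L

3.7 µg/L = 0.0037 mg/L.
After complete mixing, C₀ = (0.33·0.11 + 6.54·0.0037) / 6.87 = 0.008806 mg/L.
Travel time t = 6.13e+04 m / 0.63 m/s = 9.73e+04 s = 1.126 d.
C = 0.008806·exp(−0.10·1.126) = 0.008806·0.8935 = 0.007868 mg/L.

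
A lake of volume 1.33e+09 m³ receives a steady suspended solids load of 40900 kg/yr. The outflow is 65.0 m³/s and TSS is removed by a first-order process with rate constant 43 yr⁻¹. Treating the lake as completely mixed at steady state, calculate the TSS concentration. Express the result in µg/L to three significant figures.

0.690 µg/L

Outflow Q = 65.0 m³/s × 3.156e+07 s/yr = 2.051e+09 m³/yr.
Steady-state CSTR mass balance: W = Q·C + k·V·C, so C = W/(Q + kV).
Q + kV = 2.051e+09 + 43·1.33e+09 = 5.924e+10 m³/yr.
C = 40900/5.924e+10 = 6.904e-07 kg/m³ = 0.0006904 mg/L = 0.6904 µg/L.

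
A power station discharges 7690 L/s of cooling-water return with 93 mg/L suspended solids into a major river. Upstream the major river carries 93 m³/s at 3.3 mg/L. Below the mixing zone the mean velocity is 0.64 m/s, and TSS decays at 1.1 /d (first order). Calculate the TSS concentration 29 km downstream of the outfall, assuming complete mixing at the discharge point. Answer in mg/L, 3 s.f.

7690 L/s = 7.69 m³/s.
After complete mixing, C₀ = (7.69·93 + 93·3.3) / 100.7 = 10.15 mg/L.
Travel time t = 2.9e+04 m / 0.64 m/s = 4.531e+04 s = 0.5245 d.
C = 10.15·exp(−1.1·0.5245) = 10.15·0.5616 = 5.701 mg/L.

5.70 mg/L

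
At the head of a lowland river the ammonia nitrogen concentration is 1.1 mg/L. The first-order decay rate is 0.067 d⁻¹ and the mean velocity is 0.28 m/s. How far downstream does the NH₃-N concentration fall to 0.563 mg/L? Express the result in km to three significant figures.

242 km

From C = C₀·e^(−kt), t = ln(C₀/C)/k = ln(1.1/0.563)/0.067 = 0.6698/0.067 = 9.997 d.
Distance = v·t = 0.28 m/s × 8.637e+05 s = 2.418e+05 m = 241.8 km.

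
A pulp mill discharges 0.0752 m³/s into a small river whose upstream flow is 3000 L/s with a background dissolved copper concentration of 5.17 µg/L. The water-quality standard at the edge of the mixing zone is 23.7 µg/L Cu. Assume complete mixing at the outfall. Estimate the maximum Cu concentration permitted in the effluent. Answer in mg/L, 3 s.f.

3000 L/s = 3 m³/s.
5.17 µg/L = 0.00517 mg/L.
23.7 µg/L = 0.0237 mg/L.
Mass balance: 0.0237·3.075 = 0.0752·Cₑ + 3·0.00517.
Cₑ = (0.07288 − 0.01551) / 0.0752 = 0.7629 mg/L.

0.763 mg/L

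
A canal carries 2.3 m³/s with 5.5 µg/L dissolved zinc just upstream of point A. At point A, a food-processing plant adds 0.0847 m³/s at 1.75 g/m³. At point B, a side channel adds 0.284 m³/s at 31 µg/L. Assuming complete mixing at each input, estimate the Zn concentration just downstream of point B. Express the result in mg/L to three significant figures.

0.0636 mg/L

5.5 µg/L = 0.0055 mg/L.
After input A: C = (2.3·0.0055 + 0.0847·1.75) / 2.385 = 0.06746 mg/L.
31 µg/L = 0.031 mg/L.
After input B: C = (2.385·0.06746 + 0.284·0.031) / 2.669 = 0.06358 mg/L.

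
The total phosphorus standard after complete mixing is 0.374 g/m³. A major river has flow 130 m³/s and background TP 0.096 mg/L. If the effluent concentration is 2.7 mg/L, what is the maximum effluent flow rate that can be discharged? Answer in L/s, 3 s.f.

Mass balance at complete mixing: C_std·(Q_w + Q_r) = Q_w·C_e + Q_r·C_b.
Rearranging, Q_w = Q_r·(C_std − C_b)/(C_e − C_std) = 130·(0.374 − 0.096) / (2.7 − 0.374) = 15.54 m³/s.
= 1.554e+04 L/s.

15500 L/s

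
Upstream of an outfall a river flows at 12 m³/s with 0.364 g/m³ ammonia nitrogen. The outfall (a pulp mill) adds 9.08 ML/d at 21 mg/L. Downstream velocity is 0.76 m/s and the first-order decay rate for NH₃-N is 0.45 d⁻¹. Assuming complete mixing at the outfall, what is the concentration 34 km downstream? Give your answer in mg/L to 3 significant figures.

0.430 mg/L

9.08 ML/d = 0.1051 m³/s.
After complete mixing, C₀ = (0.1051·21 + 12·0.364) / 12.11 = 0.5432 mg/L.
Travel time t = 3.4e+04 m / 0.76 m/s = 4.474e+04 s = 0.5178 d.
C = 0.5432·exp(−0.45·0.5178) = 0.5432·0.7922 = 0.4303 mg/L.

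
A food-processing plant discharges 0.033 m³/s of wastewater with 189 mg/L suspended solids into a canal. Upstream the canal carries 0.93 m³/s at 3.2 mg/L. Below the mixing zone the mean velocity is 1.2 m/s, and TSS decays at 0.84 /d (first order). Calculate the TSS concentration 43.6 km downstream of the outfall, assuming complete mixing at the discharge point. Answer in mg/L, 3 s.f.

6.72 mg/L

After complete mixing, C₀ = (0.033·189 + 0.93·3.2) / 0.963 = 9.567 mg/L.
Travel time t = 4.36e+04 m / 1.2 m/s = 3.633e+04 s = 0.4205 d.
C = 9.567·exp(−0.84·0.4205) = 9.567·0.7024 = 6.72 mg/L.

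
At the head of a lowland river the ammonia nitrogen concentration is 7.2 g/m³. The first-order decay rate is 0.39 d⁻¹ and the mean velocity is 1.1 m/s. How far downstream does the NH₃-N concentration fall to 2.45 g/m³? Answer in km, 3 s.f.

From C = C₀·e^(−kt), t = ln(C₀/C)/k = ln(7.2/2.45)/0.39 = 1.078/0.39 = 2.764 d.
Distance = v·t = 1.1 m/s × 2.388e+05 s = 2.627e+05 m = 262.7 km.

263 km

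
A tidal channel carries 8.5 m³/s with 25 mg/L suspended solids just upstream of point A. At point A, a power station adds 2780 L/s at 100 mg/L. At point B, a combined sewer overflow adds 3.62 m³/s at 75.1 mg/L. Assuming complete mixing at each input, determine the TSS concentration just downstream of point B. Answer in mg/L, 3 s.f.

51.2 mg/L

2780 L/s = 2.78 m³/s.
After input A: C = (8.5·25 + 2.78·100) / 11.28 = 43.48 mg/L.
After input B: C = (11.28·43.48 + 3.62·75.1) / 14.9 = 51.17 mg/L.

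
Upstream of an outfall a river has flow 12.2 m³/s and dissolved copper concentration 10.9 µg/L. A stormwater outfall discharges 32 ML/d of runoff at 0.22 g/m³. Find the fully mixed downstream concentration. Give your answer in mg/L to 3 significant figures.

0.0171 mg/L

32 ML/d = 0.3704 m³/s.
10.9 µg/L = 0.0109 mg/L.
Flow-weighted mixing gives C = (0.3704·0.22 + 12.2·0.0109) / (0.3704 + 12.2) = 0.2145/12.57 = 0.01706 mg/L.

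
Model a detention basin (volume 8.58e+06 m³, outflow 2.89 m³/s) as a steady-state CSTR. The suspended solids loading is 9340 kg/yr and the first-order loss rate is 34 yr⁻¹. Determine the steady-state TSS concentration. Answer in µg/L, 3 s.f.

24.4 µg/L

Outflow Q = 2.89 m³/s × 3.156e+07 s/yr = 9.12e+07 m³/yr.
Steady-state CSTR mass balance: W = Q·C + k·V·C, so C = W/(Q + kV).
Q + kV = 9.12e+07 + 34·8.58e+06 = 3.829e+08 m³/yr.
C = 9340/3.829e+08 = 2.439e-05 kg/m³ = 0.02439 mg/L = 24.39 µg/L.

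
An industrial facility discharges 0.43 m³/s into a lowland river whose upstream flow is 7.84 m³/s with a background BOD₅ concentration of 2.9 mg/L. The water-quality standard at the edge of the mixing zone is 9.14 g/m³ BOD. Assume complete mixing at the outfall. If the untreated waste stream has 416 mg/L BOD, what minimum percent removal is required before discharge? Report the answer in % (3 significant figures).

70.5 %

Mass balance: 9.14·8.27 = 0.43·Cₑ + 7.84·2.9.
Cₑ = (75.59 − 22.74) / 0.43 = 122.9 mg/L.
Required removal = 1 − 122.9/416 = 70.45 %.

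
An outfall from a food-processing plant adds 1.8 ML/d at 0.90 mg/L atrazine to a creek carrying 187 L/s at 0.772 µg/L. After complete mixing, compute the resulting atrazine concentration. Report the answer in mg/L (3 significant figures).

0.0909 mg/L

1.8 ML/d = 0.02083 m³/s.
187 L/s = 0.187 m³/s.
0.772 µg/L = 0.000772 mg/L.
Conservation of mass across the mixing zone: C = (0.02083·0.9 + 0.187·0.000772) / (0.02083 + 0.187) = 0.01889/0.2078 = 0.09091 mg/L.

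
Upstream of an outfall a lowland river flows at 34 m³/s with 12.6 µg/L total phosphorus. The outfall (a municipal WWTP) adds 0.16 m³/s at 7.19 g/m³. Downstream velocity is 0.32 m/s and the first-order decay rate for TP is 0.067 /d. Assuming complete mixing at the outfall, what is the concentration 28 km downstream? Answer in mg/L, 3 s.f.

12.6 µg/L = 0.0126 mg/L.
After complete mixing, C₀ = (0.16·7.19 + 34·0.0126) / 34.16 = 0.04622 mg/L.
Travel time t = 2.8e+04 m / 0.32 m/s = 8.75e+04 s = 1.013 d.
C = 0.04622·exp(−0.067·1.013) = 0.04622·0.9344 = 0.04319 mg/L.

0.0432 mg/L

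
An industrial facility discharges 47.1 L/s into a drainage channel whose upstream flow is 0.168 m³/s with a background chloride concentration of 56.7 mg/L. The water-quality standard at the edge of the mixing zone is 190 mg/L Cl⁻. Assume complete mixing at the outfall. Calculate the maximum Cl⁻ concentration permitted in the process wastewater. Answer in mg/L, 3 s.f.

47.1 L/s = 0.0471 m³/s.
Mass balance: 190·0.2151 = 0.0471·Cₑ + 0.168·56.7.
Cₑ = (40.87 − 9.526) / 0.0471 = 665.5 mg/L.

665 mg/L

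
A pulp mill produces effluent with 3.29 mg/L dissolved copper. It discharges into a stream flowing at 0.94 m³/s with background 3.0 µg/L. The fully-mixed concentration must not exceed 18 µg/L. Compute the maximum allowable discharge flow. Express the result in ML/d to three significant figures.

3.0 µg/L = 0.003 mg/L.
18 µg/L = 0.018 mg/L.
Mass balance at complete mixing: C_std·(Q_w + Q_r) = Q_w·C_e + Q_r·C_b.
Rearranging, Q_w = Q_r·(C_std − C_b)/(C_e − C_std) = 0.94·(0.018 − 0.003) / (3.29 − 0.018) = 0.004309 m³/s.
= 0.3723 ML/d.

0.372 ML/d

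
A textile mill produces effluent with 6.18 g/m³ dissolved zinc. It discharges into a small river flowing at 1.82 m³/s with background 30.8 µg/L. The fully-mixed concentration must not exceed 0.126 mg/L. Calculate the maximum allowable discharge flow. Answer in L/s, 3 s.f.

28.6 L/s

30.8 µg/L = 0.0308 mg/L.
Mass balance at complete mixing: C_std·(Q_w + Q_r) = Q_w·C_e + Q_r·C_b.
Rearranging, Q_w = Q_r·(C_std − C_b)/(C_e − C_std) = 1.82·(0.126 − 0.0308) / (6.18 − 0.126) = 0.02862 m³/s.
= 28.62 L/s.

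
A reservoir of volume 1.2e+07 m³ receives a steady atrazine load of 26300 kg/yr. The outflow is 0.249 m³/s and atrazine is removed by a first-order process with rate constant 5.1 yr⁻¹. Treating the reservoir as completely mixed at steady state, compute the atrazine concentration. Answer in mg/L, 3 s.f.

0.381 mg/L

Outflow Q = 0.249 m³/s × 3.156e+07 s/yr = 7.858e+06 m³/yr.
Steady-state CSTR mass balance: W = Q·C + k·V·C, so C = W/(Q + kV).
Q + kV = 7.858e+06 + 5.1·1.2e+07 = 6.906e+07 m³/yr.
C = 26300/6.906e+07 = 0.0003808 kg/m³ = 0.3808 mg/L.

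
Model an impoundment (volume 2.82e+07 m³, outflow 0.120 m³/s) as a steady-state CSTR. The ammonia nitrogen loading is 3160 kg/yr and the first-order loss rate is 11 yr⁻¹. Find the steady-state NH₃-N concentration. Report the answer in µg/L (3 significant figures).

Outflow Q = 0.120 m³/s × 3.156e+07 s/yr = 3.787e+06 m³/yr.
Steady-state CSTR mass balance: W = Q·C + k·V·C, so C = W/(Q + kV).
Q + kV = 3.787e+06 + 11·2.82e+07 = 3.14e+08 m³/yr.
C = 3160/3.14e+08 = 1.006e-05 kg/m³ = 0.01006 mg/L = 10.06 µg/L.

10.1 µg/L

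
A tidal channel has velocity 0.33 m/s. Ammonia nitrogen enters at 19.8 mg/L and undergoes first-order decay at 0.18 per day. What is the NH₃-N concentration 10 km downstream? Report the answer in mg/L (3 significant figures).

18.6 mg/L

Travel time t = 10 km / 0.33 m/s = 1e+04/0.33 = 3.03e+04 s = 0.3507 d.
First-order decay: C = 19.8·exp(−0.18·0.3507) = 19.8·0.9388 = 18.59 mg/L.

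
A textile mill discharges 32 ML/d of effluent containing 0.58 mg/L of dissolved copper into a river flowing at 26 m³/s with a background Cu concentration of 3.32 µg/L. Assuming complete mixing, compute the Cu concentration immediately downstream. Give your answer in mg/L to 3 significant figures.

0.0114 mg/L

32 ML/d = 0.3704 m³/s.
3.32 µg/L = 0.00332 mg/L.
Conservation of mass across the mixing zone: C = (0.3704·0.58 + 26·0.00332) / (0.3704 + 26) = 0.3011/26.37 = 0.01142 mg/L.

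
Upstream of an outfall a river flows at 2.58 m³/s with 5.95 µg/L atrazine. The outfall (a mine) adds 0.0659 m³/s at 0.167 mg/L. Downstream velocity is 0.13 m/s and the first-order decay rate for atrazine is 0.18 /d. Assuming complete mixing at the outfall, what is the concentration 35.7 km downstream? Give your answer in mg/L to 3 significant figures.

5.95 µg/L = 0.00595 mg/L.
After complete mixing, C₀ = (0.0659·0.167 + 2.58·0.00595) / 2.646 = 0.009961 mg/L.
Travel time t = 3.57e+04 m / 0.13 m/s = 2.746e+05 s = 3.178 d.
C = 0.009961·exp(−0.18·3.178) = 0.009961·0.5643 = 0.005621 mg/L.

0.00562 mg/L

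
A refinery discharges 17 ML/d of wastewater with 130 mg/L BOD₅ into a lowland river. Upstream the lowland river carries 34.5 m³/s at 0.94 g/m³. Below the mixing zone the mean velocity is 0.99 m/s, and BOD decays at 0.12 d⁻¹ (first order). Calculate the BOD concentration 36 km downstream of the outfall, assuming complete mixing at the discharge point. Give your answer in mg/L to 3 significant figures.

1.59 mg/L

17 ML/d = 0.1968 m³/s.
After complete mixing, C₀ = (0.1968·130 + 34.5·0.94) / 34.7 = 1.672 mg/L.
Travel time t = 3.6e+04 m / 0.99 m/s = 3.636e+04 s = 0.4209 d.
C = 1.672·exp(−0.12·0.4209) = 1.672·0.9507 = 1.59 mg/L.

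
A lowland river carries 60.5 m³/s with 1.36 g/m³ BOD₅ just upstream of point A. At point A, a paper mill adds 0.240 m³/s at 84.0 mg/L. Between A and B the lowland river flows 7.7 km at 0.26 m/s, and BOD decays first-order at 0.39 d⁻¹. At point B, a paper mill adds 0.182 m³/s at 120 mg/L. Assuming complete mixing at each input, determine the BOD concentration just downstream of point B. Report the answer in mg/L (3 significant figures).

1.83 mg/L

After input A: C = (60.5·1.36 + 0.24·84) / 60.74 = 1.687 mg/L.
Over the 7.7 km reach to input B (t = 2.962e+04 s = 0.3428 d), decay gives C = 1.687·exp(−0.39·0.3428) = 1.475 mg/L.
After input B: C = (60.74·1.475 + 0.182·120) / 60.92 = 1.83 mg/L.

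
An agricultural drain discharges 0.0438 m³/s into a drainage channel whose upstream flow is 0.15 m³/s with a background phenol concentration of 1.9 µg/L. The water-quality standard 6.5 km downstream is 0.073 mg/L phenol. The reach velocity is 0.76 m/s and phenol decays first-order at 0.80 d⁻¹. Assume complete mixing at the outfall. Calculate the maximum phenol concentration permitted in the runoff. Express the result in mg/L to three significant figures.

1.9 µg/L = 0.0019 mg/L.
Travel time to the compliance point: t = 6500/0.76 = 8553 s = 0.09899 d; decay factor exp(−0.80·0.09899) = 0.9239.
So the concentration just after mixing may be at most 0.073/0.9239 = 0.07902 mg/L.
Mass balance: 0.07902·0.1938 = 0.0438·Cₑ + 0.15·0.0019.
Cₑ = (0.01531 − 0.000285) / 0.0438 = 0.3431 mg/L.

0.343 mg/L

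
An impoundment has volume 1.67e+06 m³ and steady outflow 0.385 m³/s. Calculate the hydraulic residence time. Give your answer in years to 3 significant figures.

0.137 yr

Q = 0.385 m³/s × 3.156e+07 s/yr = 1.215e+07 m³/yr.
Hydraulic residence time τ = V/Q = 1.67e+06/1.215e+07 = 0.1375 yr.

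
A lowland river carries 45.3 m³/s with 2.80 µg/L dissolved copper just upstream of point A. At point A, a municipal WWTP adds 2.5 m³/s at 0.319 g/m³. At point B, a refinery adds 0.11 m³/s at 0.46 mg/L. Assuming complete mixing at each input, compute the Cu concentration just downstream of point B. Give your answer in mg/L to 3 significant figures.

0.0203 mg/L

2.80 µg/L = 0.0028 mg/L.
After input A: C = (45.3·0.0028 + 2.5·0.319) / 47.8 = 0.01934 mg/L.
After input B: C = (47.8·0.01934 + 0.11·0.46) / 47.91 = 0.02035 mg/L.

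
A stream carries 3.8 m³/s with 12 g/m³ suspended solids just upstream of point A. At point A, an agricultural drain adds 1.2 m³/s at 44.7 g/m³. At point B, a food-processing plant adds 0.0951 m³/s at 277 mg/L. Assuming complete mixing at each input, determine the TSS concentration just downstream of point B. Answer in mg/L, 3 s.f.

24.6 mg/L

After input A: C = (3.8·12 + 1.2·44.7) / 5 = 19.85 mg/L.
After input B: C = (5·19.85 + 0.0951·277) / 5.095 = 24.65 mg/L.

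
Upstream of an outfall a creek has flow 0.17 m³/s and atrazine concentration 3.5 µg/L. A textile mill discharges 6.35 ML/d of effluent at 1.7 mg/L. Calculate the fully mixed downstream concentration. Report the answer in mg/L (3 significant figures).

6.35 ML/d = 0.0735 m³/s.
3.5 µg/L = 0.0035 mg/L.
Conservation of mass across the mixing zone: C = (0.0735·1.7 + 0.17·0.0035) / (0.0735 + 0.17) = 0.1255/0.2435 = 0.5156 mg/L.

0.516 mg/L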